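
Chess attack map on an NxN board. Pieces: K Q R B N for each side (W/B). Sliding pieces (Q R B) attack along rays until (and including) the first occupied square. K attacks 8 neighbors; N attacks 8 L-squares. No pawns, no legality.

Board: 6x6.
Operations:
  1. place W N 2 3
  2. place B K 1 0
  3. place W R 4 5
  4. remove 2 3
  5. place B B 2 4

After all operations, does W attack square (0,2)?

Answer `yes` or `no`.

Op 1: place WN@(2,3)
Op 2: place BK@(1,0)
Op 3: place WR@(4,5)
Op 4: remove (2,3)
Op 5: place BB@(2,4)
Per-piece attacks for W:
  WR@(4,5): attacks (4,4) (4,3) (4,2) (4,1) (4,0) (5,5) (3,5) (2,5) (1,5) (0,5)
W attacks (0,2): no

Answer: no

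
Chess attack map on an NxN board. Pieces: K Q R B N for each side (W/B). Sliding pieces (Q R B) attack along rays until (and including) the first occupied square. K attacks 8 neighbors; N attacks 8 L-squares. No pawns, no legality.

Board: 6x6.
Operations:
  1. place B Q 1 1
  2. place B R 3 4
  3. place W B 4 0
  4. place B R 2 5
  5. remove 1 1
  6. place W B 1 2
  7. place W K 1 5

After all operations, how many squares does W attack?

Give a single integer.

Answer: 15

Derivation:
Op 1: place BQ@(1,1)
Op 2: place BR@(3,4)
Op 3: place WB@(4,0)
Op 4: place BR@(2,5)
Op 5: remove (1,1)
Op 6: place WB@(1,2)
Op 7: place WK@(1,5)
Per-piece attacks for W:
  WB@(1,2): attacks (2,3) (3,4) (2,1) (3,0) (0,3) (0,1) [ray(1,1) blocked at (3,4)]
  WK@(1,5): attacks (1,4) (2,5) (0,5) (2,4) (0,4)
  WB@(4,0): attacks (5,1) (3,1) (2,2) (1,3) (0,4)
Union (15 distinct): (0,1) (0,3) (0,4) (0,5) (1,3) (1,4) (2,1) (2,2) (2,3) (2,4) (2,5) (3,0) (3,1) (3,4) (5,1)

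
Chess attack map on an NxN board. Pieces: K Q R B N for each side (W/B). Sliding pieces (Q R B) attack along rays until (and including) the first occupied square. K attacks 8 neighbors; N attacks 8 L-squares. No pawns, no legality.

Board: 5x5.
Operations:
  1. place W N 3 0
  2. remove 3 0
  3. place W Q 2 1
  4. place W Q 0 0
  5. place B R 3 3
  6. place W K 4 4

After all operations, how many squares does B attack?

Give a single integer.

Answer: 8

Derivation:
Op 1: place WN@(3,0)
Op 2: remove (3,0)
Op 3: place WQ@(2,1)
Op 4: place WQ@(0,0)
Op 5: place BR@(3,3)
Op 6: place WK@(4,4)
Per-piece attacks for B:
  BR@(3,3): attacks (3,4) (3,2) (3,1) (3,0) (4,3) (2,3) (1,3) (0,3)
Union (8 distinct): (0,3) (1,3) (2,3) (3,0) (3,1) (3,2) (3,4) (4,3)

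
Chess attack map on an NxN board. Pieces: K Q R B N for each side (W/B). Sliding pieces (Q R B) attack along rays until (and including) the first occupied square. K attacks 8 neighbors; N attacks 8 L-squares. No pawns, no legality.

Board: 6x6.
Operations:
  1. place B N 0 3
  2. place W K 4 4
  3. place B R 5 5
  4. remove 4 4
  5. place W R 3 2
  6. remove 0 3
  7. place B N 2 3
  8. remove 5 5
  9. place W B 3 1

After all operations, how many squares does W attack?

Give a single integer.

Op 1: place BN@(0,3)
Op 2: place WK@(4,4)
Op 3: place BR@(5,5)
Op 4: remove (4,4)
Op 5: place WR@(3,2)
Op 6: remove (0,3)
Op 7: place BN@(2,3)
Op 8: remove (5,5)
Op 9: place WB@(3,1)
Per-piece attacks for W:
  WB@(3,1): attacks (4,2) (5,3) (4,0) (2,2) (1,3) (0,4) (2,0)
  WR@(3,2): attacks (3,3) (3,4) (3,5) (3,1) (4,2) (5,2) (2,2) (1,2) (0,2) [ray(0,-1) blocked at (3,1)]
Union (14 distinct): (0,2) (0,4) (1,2) (1,3) (2,0) (2,2) (3,1) (3,3) (3,4) (3,5) (4,0) (4,2) (5,2) (5,3)

Answer: 14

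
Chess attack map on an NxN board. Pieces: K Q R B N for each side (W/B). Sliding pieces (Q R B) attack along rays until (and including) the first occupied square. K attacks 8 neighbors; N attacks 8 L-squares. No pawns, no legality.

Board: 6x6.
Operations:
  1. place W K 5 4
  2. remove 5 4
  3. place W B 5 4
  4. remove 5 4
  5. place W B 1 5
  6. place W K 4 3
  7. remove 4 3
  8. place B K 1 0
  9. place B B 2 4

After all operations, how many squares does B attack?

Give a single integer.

Op 1: place WK@(5,4)
Op 2: remove (5,4)
Op 3: place WB@(5,4)
Op 4: remove (5,4)
Op 5: place WB@(1,5)
Op 6: place WK@(4,3)
Op 7: remove (4,3)
Op 8: place BK@(1,0)
Op 9: place BB@(2,4)
Per-piece attacks for B:
  BK@(1,0): attacks (1,1) (2,0) (0,0) (2,1) (0,1)
  BB@(2,4): attacks (3,5) (3,3) (4,2) (5,1) (1,5) (1,3) (0,2) [ray(-1,1) blocked at (1,5)]
Union (12 distinct): (0,0) (0,1) (0,2) (1,1) (1,3) (1,5) (2,0) (2,1) (3,3) (3,5) (4,2) (5,1)

Answer: 12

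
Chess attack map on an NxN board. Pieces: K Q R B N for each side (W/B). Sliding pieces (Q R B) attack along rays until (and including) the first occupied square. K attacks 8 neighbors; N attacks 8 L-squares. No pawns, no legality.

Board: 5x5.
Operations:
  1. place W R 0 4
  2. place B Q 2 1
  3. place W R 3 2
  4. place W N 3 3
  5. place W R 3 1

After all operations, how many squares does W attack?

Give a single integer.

Answer: 17

Derivation:
Op 1: place WR@(0,4)
Op 2: place BQ@(2,1)
Op 3: place WR@(3,2)
Op 4: place WN@(3,3)
Op 5: place WR@(3,1)
Per-piece attacks for W:
  WR@(0,4): attacks (0,3) (0,2) (0,1) (0,0) (1,4) (2,4) (3,4) (4,4)
  WR@(3,1): attacks (3,2) (3,0) (4,1) (2,1) [ray(0,1) blocked at (3,2); ray(-1,0) blocked at (2,1)]
  WR@(3,2): attacks (3,3) (3,1) (4,2) (2,2) (1,2) (0,2) [ray(0,1) blocked at (3,3); ray(0,-1) blocked at (3,1)]
  WN@(3,3): attacks (1,4) (4,1) (2,1) (1,2)
Union (17 distinct): (0,0) (0,1) (0,2) (0,3) (1,2) (1,4) (2,1) (2,2) (2,4) (3,0) (3,1) (3,2) (3,3) (3,4) (4,1) (4,2) (4,4)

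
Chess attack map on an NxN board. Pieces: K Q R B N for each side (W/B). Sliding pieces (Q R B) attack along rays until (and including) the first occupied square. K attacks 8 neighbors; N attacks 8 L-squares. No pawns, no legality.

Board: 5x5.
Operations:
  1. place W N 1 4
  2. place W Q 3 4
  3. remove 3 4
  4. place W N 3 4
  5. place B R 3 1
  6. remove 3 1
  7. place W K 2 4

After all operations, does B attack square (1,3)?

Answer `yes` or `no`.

Answer: no

Derivation:
Op 1: place WN@(1,4)
Op 2: place WQ@(3,4)
Op 3: remove (3,4)
Op 4: place WN@(3,4)
Op 5: place BR@(3,1)
Op 6: remove (3,1)
Op 7: place WK@(2,4)
Per-piece attacks for B:
B attacks (1,3): no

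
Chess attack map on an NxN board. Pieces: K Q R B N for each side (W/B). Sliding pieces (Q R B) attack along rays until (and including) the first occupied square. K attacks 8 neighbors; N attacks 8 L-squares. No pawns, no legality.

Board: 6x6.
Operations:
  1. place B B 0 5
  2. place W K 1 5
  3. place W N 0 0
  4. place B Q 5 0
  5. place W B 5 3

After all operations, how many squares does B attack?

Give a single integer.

Answer: 14

Derivation:
Op 1: place BB@(0,5)
Op 2: place WK@(1,5)
Op 3: place WN@(0,0)
Op 4: place BQ@(5,0)
Op 5: place WB@(5,3)
Per-piece attacks for B:
  BB@(0,5): attacks (1,4) (2,3) (3,2) (4,1) (5,0) [ray(1,-1) blocked at (5,0)]
  BQ@(5,0): attacks (5,1) (5,2) (5,3) (4,0) (3,0) (2,0) (1,0) (0,0) (4,1) (3,2) (2,3) (1,4) (0,5) [ray(0,1) blocked at (5,3); ray(-1,0) blocked at (0,0); ray(-1,1) blocked at (0,5)]
Union (14 distinct): (0,0) (0,5) (1,0) (1,4) (2,0) (2,3) (3,0) (3,2) (4,0) (4,1) (5,0) (5,1) (5,2) (5,3)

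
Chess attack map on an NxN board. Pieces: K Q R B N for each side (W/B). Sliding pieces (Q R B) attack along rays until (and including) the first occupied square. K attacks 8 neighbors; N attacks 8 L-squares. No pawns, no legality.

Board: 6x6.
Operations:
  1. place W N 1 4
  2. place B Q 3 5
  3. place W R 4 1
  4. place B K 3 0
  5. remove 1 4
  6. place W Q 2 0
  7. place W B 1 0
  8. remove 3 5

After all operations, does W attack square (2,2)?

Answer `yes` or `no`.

Op 1: place WN@(1,4)
Op 2: place BQ@(3,5)
Op 3: place WR@(4,1)
Op 4: place BK@(3,0)
Op 5: remove (1,4)
Op 6: place WQ@(2,0)
Op 7: place WB@(1,0)
Op 8: remove (3,5)
Per-piece attacks for W:
  WB@(1,0): attacks (2,1) (3,2) (4,3) (5,4) (0,1)
  WQ@(2,0): attacks (2,1) (2,2) (2,3) (2,4) (2,5) (3,0) (1,0) (3,1) (4,2) (5,3) (1,1) (0,2) [ray(1,0) blocked at (3,0); ray(-1,0) blocked at (1,0)]
  WR@(4,1): attacks (4,2) (4,3) (4,4) (4,5) (4,0) (5,1) (3,1) (2,1) (1,1) (0,1)
W attacks (2,2): yes

Answer: yes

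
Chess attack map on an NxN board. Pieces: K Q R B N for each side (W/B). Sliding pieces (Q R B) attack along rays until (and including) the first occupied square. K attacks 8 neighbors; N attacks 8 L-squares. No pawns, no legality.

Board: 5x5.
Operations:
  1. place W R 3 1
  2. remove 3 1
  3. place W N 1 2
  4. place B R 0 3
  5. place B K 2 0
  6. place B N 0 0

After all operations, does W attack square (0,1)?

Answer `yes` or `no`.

Answer: no

Derivation:
Op 1: place WR@(3,1)
Op 2: remove (3,1)
Op 3: place WN@(1,2)
Op 4: place BR@(0,3)
Op 5: place BK@(2,0)
Op 6: place BN@(0,0)
Per-piece attacks for W:
  WN@(1,2): attacks (2,4) (3,3) (0,4) (2,0) (3,1) (0,0)
W attacks (0,1): no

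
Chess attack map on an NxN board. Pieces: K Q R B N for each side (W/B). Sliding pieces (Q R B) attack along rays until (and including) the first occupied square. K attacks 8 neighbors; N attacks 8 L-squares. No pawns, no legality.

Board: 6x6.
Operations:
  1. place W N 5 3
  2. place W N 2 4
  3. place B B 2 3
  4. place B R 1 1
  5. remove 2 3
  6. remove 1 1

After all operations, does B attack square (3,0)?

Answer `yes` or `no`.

Op 1: place WN@(5,3)
Op 2: place WN@(2,4)
Op 3: place BB@(2,3)
Op 4: place BR@(1,1)
Op 5: remove (2,3)
Op 6: remove (1,1)
Per-piece attacks for B:
B attacks (3,0): no

Answer: no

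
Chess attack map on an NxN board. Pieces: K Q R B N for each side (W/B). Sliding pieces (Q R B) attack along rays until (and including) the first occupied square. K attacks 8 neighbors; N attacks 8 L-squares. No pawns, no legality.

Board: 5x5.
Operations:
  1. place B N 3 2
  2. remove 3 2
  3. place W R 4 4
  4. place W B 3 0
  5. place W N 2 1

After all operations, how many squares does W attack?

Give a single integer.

Answer: 13

Derivation:
Op 1: place BN@(3,2)
Op 2: remove (3,2)
Op 3: place WR@(4,4)
Op 4: place WB@(3,0)
Op 5: place WN@(2,1)
Per-piece attacks for W:
  WN@(2,1): attacks (3,3) (4,2) (1,3) (0,2) (4,0) (0,0)
  WB@(3,0): attacks (4,1) (2,1) [ray(-1,1) blocked at (2,1)]
  WR@(4,4): attacks (4,3) (4,2) (4,1) (4,0) (3,4) (2,4) (1,4) (0,4)
Union (13 distinct): (0,0) (0,2) (0,4) (1,3) (1,4) (2,1) (2,4) (3,3) (3,4) (4,0) (4,1) (4,2) (4,3)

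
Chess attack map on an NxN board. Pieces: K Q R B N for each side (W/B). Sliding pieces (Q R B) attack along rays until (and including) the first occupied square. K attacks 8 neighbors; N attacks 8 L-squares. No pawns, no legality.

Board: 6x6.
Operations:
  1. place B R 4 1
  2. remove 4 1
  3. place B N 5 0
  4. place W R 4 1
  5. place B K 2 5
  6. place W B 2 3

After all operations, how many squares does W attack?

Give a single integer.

Answer: 16

Derivation:
Op 1: place BR@(4,1)
Op 2: remove (4,1)
Op 3: place BN@(5,0)
Op 4: place WR@(4,1)
Op 5: place BK@(2,5)
Op 6: place WB@(2,3)
Per-piece attacks for W:
  WB@(2,3): attacks (3,4) (4,5) (3,2) (4,1) (1,4) (0,5) (1,2) (0,1) [ray(1,-1) blocked at (4,1)]
  WR@(4,1): attacks (4,2) (4,3) (4,4) (4,5) (4,0) (5,1) (3,1) (2,1) (1,1) (0,1)
Union (16 distinct): (0,1) (0,5) (1,1) (1,2) (1,4) (2,1) (3,1) (3,2) (3,4) (4,0) (4,1) (4,2) (4,3) (4,4) (4,5) (5,1)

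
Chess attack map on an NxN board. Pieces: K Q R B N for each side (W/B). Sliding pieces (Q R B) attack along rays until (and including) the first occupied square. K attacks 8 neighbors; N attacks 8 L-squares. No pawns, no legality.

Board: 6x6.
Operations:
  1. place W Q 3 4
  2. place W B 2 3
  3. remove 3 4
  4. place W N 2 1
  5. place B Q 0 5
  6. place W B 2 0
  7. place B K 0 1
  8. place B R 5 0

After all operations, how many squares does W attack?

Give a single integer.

Answer: 18

Derivation:
Op 1: place WQ@(3,4)
Op 2: place WB@(2,3)
Op 3: remove (3,4)
Op 4: place WN@(2,1)
Op 5: place BQ@(0,5)
Op 6: place WB@(2,0)
Op 7: place BK@(0,1)
Op 8: place BR@(5,0)
Per-piece attacks for W:
  WB@(2,0): attacks (3,1) (4,2) (5,3) (1,1) (0,2)
  WN@(2,1): attacks (3,3) (4,2) (1,3) (0,2) (4,0) (0,0)
  WB@(2,3): attacks (3,4) (4,5) (3,2) (4,1) (5,0) (1,4) (0,5) (1,2) (0,1) [ray(1,-1) blocked at (5,0); ray(-1,1) blocked at (0,5); ray(-1,-1) blocked at (0,1)]
Union (18 distinct): (0,0) (0,1) (0,2) (0,5) (1,1) (1,2) (1,3) (1,4) (3,1) (3,2) (3,3) (3,4) (4,0) (4,1) (4,2) (4,5) (5,0) (5,3)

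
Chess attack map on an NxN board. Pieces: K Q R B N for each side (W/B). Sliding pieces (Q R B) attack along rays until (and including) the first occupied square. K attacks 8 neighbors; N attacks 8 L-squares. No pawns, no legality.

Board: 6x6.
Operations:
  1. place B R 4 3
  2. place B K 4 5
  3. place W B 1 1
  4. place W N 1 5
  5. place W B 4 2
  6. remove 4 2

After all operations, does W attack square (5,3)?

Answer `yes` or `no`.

Answer: no

Derivation:
Op 1: place BR@(4,3)
Op 2: place BK@(4,5)
Op 3: place WB@(1,1)
Op 4: place WN@(1,5)
Op 5: place WB@(4,2)
Op 6: remove (4,2)
Per-piece attacks for W:
  WB@(1,1): attacks (2,2) (3,3) (4,4) (5,5) (2,0) (0,2) (0,0)
  WN@(1,5): attacks (2,3) (3,4) (0,3)
W attacks (5,3): no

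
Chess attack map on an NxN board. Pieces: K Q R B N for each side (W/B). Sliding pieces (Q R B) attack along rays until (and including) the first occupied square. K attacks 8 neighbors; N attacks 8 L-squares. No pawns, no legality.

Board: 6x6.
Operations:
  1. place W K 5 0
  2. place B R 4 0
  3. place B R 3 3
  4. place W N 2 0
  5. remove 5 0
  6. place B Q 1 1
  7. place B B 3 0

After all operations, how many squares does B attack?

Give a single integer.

Answer: 28

Derivation:
Op 1: place WK@(5,0)
Op 2: place BR@(4,0)
Op 3: place BR@(3,3)
Op 4: place WN@(2,0)
Op 5: remove (5,0)
Op 6: place BQ@(1,1)
Op 7: place BB@(3,0)
Per-piece attacks for B:
  BQ@(1,1): attacks (1,2) (1,3) (1,4) (1,5) (1,0) (2,1) (3,1) (4,1) (5,1) (0,1) (2,2) (3,3) (2,0) (0,2) (0,0) [ray(1,1) blocked at (3,3); ray(1,-1) blocked at (2,0)]
  BB@(3,0): attacks (4,1) (5,2) (2,1) (1,2) (0,3)
  BR@(3,3): attacks (3,4) (3,5) (3,2) (3,1) (3,0) (4,3) (5,3) (2,3) (1,3) (0,3) [ray(0,-1) blocked at (3,0)]
  BR@(4,0): attacks (4,1) (4,2) (4,3) (4,4) (4,5) (5,0) (3,0) [ray(-1,0) blocked at (3,0)]
Union (28 distinct): (0,0) (0,1) (0,2) (0,3) (1,0) (1,2) (1,3) (1,4) (1,5) (2,0) (2,1) (2,2) (2,3) (3,0) (3,1) (3,2) (3,3) (3,4) (3,5) (4,1) (4,2) (4,3) (4,4) (4,5) (5,0) (5,1) (5,2) (5,3)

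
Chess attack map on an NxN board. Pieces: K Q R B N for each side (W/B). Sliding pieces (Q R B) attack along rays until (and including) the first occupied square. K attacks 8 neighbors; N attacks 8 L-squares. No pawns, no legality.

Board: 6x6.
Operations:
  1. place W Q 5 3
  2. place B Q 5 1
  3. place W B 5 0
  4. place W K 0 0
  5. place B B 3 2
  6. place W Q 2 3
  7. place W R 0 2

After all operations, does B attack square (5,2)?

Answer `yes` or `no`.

Op 1: place WQ@(5,3)
Op 2: place BQ@(5,1)
Op 3: place WB@(5,0)
Op 4: place WK@(0,0)
Op 5: place BB@(3,2)
Op 6: place WQ@(2,3)
Op 7: place WR@(0,2)
Per-piece attacks for B:
  BB@(3,2): attacks (4,3) (5,4) (4,1) (5,0) (2,3) (2,1) (1,0) [ray(1,-1) blocked at (5,0); ray(-1,1) blocked at (2,3)]
  BQ@(5,1): attacks (5,2) (5,3) (5,0) (4,1) (3,1) (2,1) (1,1) (0,1) (4,2) (3,3) (2,4) (1,5) (4,0) [ray(0,1) blocked at (5,3); ray(0,-1) blocked at (5,0)]
B attacks (5,2): yes

Answer: yes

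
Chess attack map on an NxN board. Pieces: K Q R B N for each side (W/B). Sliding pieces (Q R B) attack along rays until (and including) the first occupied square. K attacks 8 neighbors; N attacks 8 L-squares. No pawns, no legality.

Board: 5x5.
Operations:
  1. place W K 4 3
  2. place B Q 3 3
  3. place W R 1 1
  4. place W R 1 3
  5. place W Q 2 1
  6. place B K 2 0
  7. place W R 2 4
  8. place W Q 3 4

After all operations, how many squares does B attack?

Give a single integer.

Op 1: place WK@(4,3)
Op 2: place BQ@(3,3)
Op 3: place WR@(1,1)
Op 4: place WR@(1,3)
Op 5: place WQ@(2,1)
Op 6: place BK@(2,0)
Op 7: place WR@(2,4)
Op 8: place WQ@(3,4)
Per-piece attacks for B:
  BK@(2,0): attacks (2,1) (3,0) (1,0) (3,1) (1,1)
  BQ@(3,3): attacks (3,4) (3,2) (3,1) (3,0) (4,3) (2,3) (1,3) (4,4) (4,2) (2,4) (2,2) (1,1) [ray(0,1) blocked at (3,4); ray(1,0) blocked at (4,3); ray(-1,0) blocked at (1,3); ray(-1,1) blocked at (2,4); ray(-1,-1) blocked at (1,1)]
Union (14 distinct): (1,0) (1,1) (1,3) (2,1) (2,2) (2,3) (2,4) (3,0) (3,1) (3,2) (3,4) (4,2) (4,3) (4,4)

Answer: 14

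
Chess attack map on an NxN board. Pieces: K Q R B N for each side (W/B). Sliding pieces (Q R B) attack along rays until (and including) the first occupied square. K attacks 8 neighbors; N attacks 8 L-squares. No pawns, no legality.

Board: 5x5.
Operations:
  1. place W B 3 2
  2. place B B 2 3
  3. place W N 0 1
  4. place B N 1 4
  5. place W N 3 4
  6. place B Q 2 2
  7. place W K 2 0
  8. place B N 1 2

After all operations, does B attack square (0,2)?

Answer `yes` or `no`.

Op 1: place WB@(3,2)
Op 2: place BB@(2,3)
Op 3: place WN@(0,1)
Op 4: place BN@(1,4)
Op 5: place WN@(3,4)
Op 6: place BQ@(2,2)
Op 7: place WK@(2,0)
Op 8: place BN@(1,2)
Per-piece attacks for B:
  BN@(1,2): attacks (2,4) (3,3) (0,4) (2,0) (3,1) (0,0)
  BN@(1,4): attacks (2,2) (3,3) (0,2)
  BQ@(2,2): attacks (2,3) (2,1) (2,0) (3,2) (1,2) (3,3) (4,4) (3,1) (4,0) (1,3) (0,4) (1,1) (0,0) [ray(0,1) blocked at (2,3); ray(0,-1) blocked at (2,0); ray(1,0) blocked at (3,2); ray(-1,0) blocked at (1,2)]
  BB@(2,3): attacks (3,4) (3,2) (1,4) (1,2) [ray(1,1) blocked at (3,4); ray(1,-1) blocked at (3,2); ray(-1,1) blocked at (1,4); ray(-1,-1) blocked at (1,2)]
B attacks (0,2): yes

Answer: yes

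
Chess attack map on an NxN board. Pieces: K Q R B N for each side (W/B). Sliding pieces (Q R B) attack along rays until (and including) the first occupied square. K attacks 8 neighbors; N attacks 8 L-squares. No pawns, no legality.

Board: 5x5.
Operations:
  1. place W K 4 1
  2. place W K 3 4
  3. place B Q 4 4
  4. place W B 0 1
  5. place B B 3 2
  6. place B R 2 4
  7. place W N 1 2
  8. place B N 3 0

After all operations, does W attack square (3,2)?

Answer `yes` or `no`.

Op 1: place WK@(4,1)
Op 2: place WK@(3,4)
Op 3: place BQ@(4,4)
Op 4: place WB@(0,1)
Op 5: place BB@(3,2)
Op 6: place BR@(2,4)
Op 7: place WN@(1,2)
Op 8: place BN@(3,0)
Per-piece attacks for W:
  WB@(0,1): attacks (1,2) (1,0) [ray(1,1) blocked at (1,2)]
  WN@(1,2): attacks (2,4) (3,3) (0,4) (2,0) (3,1) (0,0)
  WK@(3,4): attacks (3,3) (4,4) (2,4) (4,3) (2,3)
  WK@(4,1): attacks (4,2) (4,0) (3,1) (3,2) (3,0)
W attacks (3,2): yes

Answer: yes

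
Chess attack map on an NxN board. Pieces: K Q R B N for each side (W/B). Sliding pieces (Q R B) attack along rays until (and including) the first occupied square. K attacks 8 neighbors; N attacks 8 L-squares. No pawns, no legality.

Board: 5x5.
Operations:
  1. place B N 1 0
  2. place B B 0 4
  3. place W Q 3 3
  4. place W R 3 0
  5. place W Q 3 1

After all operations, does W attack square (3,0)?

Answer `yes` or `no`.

Op 1: place BN@(1,0)
Op 2: place BB@(0,4)
Op 3: place WQ@(3,3)
Op 4: place WR@(3,0)
Op 5: place WQ@(3,1)
Per-piece attacks for W:
  WR@(3,0): attacks (3,1) (4,0) (2,0) (1,0) [ray(0,1) blocked at (3,1); ray(-1,0) blocked at (1,0)]
  WQ@(3,1): attacks (3,2) (3,3) (3,0) (4,1) (2,1) (1,1) (0,1) (4,2) (4,0) (2,2) (1,3) (0,4) (2,0) [ray(0,1) blocked at (3,3); ray(0,-1) blocked at (3,0); ray(-1,1) blocked at (0,4)]
  WQ@(3,3): attacks (3,4) (3,2) (3,1) (4,3) (2,3) (1,3) (0,3) (4,4) (4,2) (2,4) (2,2) (1,1) (0,0) [ray(0,-1) blocked at (3,1)]
W attacks (3,0): yes

Answer: yes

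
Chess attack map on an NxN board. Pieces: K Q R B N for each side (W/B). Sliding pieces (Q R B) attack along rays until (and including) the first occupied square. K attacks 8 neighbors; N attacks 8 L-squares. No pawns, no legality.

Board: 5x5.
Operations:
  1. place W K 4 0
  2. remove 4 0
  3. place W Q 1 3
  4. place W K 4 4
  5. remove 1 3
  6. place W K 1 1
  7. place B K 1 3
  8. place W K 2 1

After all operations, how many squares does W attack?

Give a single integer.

Answer: 15

Derivation:
Op 1: place WK@(4,0)
Op 2: remove (4,0)
Op 3: place WQ@(1,3)
Op 4: place WK@(4,4)
Op 5: remove (1,3)
Op 6: place WK@(1,1)
Op 7: place BK@(1,3)
Op 8: place WK@(2,1)
Per-piece attacks for W:
  WK@(1,1): attacks (1,2) (1,0) (2,1) (0,1) (2,2) (2,0) (0,2) (0,0)
  WK@(2,1): attacks (2,2) (2,0) (3,1) (1,1) (3,2) (3,0) (1,2) (1,0)
  WK@(4,4): attacks (4,3) (3,4) (3,3)
Union (15 distinct): (0,0) (0,1) (0,2) (1,0) (1,1) (1,2) (2,0) (2,1) (2,2) (3,0) (3,1) (3,2) (3,3) (3,4) (4,3)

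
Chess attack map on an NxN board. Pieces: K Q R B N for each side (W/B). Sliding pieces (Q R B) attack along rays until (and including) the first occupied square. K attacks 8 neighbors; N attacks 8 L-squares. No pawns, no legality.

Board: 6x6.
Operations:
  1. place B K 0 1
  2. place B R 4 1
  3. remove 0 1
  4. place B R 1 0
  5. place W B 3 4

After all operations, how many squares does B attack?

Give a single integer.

Op 1: place BK@(0,1)
Op 2: place BR@(4,1)
Op 3: remove (0,1)
Op 4: place BR@(1,0)
Op 5: place WB@(3,4)
Per-piece attacks for B:
  BR@(1,0): attacks (1,1) (1,2) (1,3) (1,4) (1,5) (2,0) (3,0) (4,0) (5,0) (0,0)
  BR@(4,1): attacks (4,2) (4,3) (4,4) (4,5) (4,0) (5,1) (3,1) (2,1) (1,1) (0,1)
Union (18 distinct): (0,0) (0,1) (1,1) (1,2) (1,3) (1,4) (1,5) (2,0) (2,1) (3,0) (3,1) (4,0) (4,2) (4,3) (4,4) (4,5) (5,0) (5,1)

Answer: 18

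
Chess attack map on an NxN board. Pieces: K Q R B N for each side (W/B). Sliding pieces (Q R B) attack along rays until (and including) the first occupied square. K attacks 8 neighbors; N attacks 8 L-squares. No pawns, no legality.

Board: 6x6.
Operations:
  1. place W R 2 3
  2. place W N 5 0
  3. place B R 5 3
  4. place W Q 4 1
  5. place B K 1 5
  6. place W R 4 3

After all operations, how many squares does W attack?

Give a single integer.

Answer: 24

Derivation:
Op 1: place WR@(2,3)
Op 2: place WN@(5,0)
Op 3: place BR@(5,3)
Op 4: place WQ@(4,1)
Op 5: place BK@(1,5)
Op 6: place WR@(4,3)
Per-piece attacks for W:
  WR@(2,3): attacks (2,4) (2,5) (2,2) (2,1) (2,0) (3,3) (4,3) (1,3) (0,3) [ray(1,0) blocked at (4,3)]
  WQ@(4,1): attacks (4,2) (4,3) (4,0) (5,1) (3,1) (2,1) (1,1) (0,1) (5,2) (5,0) (3,2) (2,3) (3,0) [ray(0,1) blocked at (4,3); ray(1,-1) blocked at (5,0); ray(-1,1) blocked at (2,3)]
  WR@(4,3): attacks (4,4) (4,5) (4,2) (4,1) (5,3) (3,3) (2,3) [ray(0,-1) blocked at (4,1); ray(1,0) blocked at (5,3); ray(-1,0) blocked at (2,3)]
  WN@(5,0): attacks (4,2) (3,1)
Union (24 distinct): (0,1) (0,3) (1,1) (1,3) (2,0) (2,1) (2,2) (2,3) (2,4) (2,5) (3,0) (3,1) (3,2) (3,3) (4,0) (4,1) (4,2) (4,3) (4,4) (4,5) (5,0) (5,1) (5,2) (5,3)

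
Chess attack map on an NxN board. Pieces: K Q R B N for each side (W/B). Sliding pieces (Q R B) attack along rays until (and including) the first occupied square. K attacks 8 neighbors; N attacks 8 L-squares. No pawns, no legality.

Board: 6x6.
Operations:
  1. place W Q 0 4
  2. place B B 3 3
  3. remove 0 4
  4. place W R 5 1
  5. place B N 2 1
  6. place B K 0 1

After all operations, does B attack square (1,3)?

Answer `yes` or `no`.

Op 1: place WQ@(0,4)
Op 2: place BB@(3,3)
Op 3: remove (0,4)
Op 4: place WR@(5,1)
Op 5: place BN@(2,1)
Op 6: place BK@(0,1)
Per-piece attacks for B:
  BK@(0,1): attacks (0,2) (0,0) (1,1) (1,2) (1,0)
  BN@(2,1): attacks (3,3) (4,2) (1,3) (0,2) (4,0) (0,0)
  BB@(3,3): attacks (4,4) (5,5) (4,2) (5,1) (2,4) (1,5) (2,2) (1,1) (0,0) [ray(1,-1) blocked at (5,1)]
B attacks (1,3): yes

Answer: yes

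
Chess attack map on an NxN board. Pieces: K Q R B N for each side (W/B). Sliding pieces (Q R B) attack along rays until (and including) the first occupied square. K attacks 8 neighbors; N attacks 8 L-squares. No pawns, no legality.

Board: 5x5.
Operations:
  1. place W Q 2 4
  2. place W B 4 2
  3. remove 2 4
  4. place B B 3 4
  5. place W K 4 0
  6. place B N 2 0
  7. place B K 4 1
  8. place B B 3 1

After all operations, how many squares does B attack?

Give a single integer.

Op 1: place WQ@(2,4)
Op 2: place WB@(4,2)
Op 3: remove (2,4)
Op 4: place BB@(3,4)
Op 5: place WK@(4,0)
Op 6: place BN@(2,0)
Op 7: place BK@(4,1)
Op 8: place BB@(3,1)
Per-piece attacks for B:
  BN@(2,0): attacks (3,2) (4,1) (1,2) (0,1)
  BB@(3,1): attacks (4,2) (4,0) (2,2) (1,3) (0,4) (2,0) [ray(1,1) blocked at (4,2); ray(1,-1) blocked at (4,0); ray(-1,-1) blocked at (2,0)]
  BB@(3,4): attacks (4,3) (2,3) (1,2) (0,1)
  BK@(4,1): attacks (4,2) (4,0) (3,1) (3,2) (3,0)
Union (14 distinct): (0,1) (0,4) (1,2) (1,3) (2,0) (2,2) (2,3) (3,0) (3,1) (3,2) (4,0) (4,1) (4,2) (4,3)

Answer: 14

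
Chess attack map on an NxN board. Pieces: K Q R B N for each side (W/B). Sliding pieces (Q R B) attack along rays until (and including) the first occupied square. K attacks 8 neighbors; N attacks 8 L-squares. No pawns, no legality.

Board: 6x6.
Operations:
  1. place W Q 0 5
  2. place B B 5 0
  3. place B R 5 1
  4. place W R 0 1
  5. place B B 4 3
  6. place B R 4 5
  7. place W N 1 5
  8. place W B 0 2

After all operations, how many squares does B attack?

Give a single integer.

Answer: 21

Derivation:
Op 1: place WQ@(0,5)
Op 2: place BB@(5,0)
Op 3: place BR@(5,1)
Op 4: place WR@(0,1)
Op 5: place BB@(4,3)
Op 6: place BR@(4,5)
Op 7: place WN@(1,5)
Op 8: place WB@(0,2)
Per-piece attacks for B:
  BB@(4,3): attacks (5,4) (5,2) (3,4) (2,5) (3,2) (2,1) (1,0)
  BR@(4,5): attacks (4,4) (4,3) (5,5) (3,5) (2,5) (1,5) [ray(0,-1) blocked at (4,3); ray(-1,0) blocked at (1,5)]
  BB@(5,0): attacks (4,1) (3,2) (2,3) (1,4) (0,5) [ray(-1,1) blocked at (0,5)]
  BR@(5,1): attacks (5,2) (5,3) (5,4) (5,5) (5,0) (4,1) (3,1) (2,1) (1,1) (0,1) [ray(0,-1) blocked at (5,0); ray(-1,0) blocked at (0,1)]
Union (21 distinct): (0,1) (0,5) (1,0) (1,1) (1,4) (1,5) (2,1) (2,3) (2,5) (3,1) (3,2) (3,4) (3,5) (4,1) (4,3) (4,4) (5,0) (5,2) (5,3) (5,4) (5,5)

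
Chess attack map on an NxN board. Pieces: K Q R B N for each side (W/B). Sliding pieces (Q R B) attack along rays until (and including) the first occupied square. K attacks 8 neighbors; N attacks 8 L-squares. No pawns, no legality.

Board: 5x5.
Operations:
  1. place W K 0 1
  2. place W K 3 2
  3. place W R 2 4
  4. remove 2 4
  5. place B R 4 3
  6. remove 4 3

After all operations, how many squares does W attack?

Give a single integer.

Answer: 13

Derivation:
Op 1: place WK@(0,1)
Op 2: place WK@(3,2)
Op 3: place WR@(2,4)
Op 4: remove (2,4)
Op 5: place BR@(4,3)
Op 6: remove (4,3)
Per-piece attacks for W:
  WK@(0,1): attacks (0,2) (0,0) (1,1) (1,2) (1,0)
  WK@(3,2): attacks (3,3) (3,1) (4,2) (2,2) (4,3) (4,1) (2,3) (2,1)
Union (13 distinct): (0,0) (0,2) (1,0) (1,1) (1,2) (2,1) (2,2) (2,3) (3,1) (3,3) (4,1) (4,2) (4,3)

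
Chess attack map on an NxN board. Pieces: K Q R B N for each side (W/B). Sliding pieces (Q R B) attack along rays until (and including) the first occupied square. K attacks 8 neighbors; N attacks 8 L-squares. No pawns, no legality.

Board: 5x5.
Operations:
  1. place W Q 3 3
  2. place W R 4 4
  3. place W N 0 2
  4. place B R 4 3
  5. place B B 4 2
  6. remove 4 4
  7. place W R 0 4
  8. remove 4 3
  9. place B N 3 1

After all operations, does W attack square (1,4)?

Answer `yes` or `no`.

Answer: yes

Derivation:
Op 1: place WQ@(3,3)
Op 2: place WR@(4,4)
Op 3: place WN@(0,2)
Op 4: place BR@(4,3)
Op 5: place BB@(4,2)
Op 6: remove (4,4)
Op 7: place WR@(0,4)
Op 8: remove (4,3)
Op 9: place BN@(3,1)
Per-piece attacks for W:
  WN@(0,2): attacks (1,4) (2,3) (1,0) (2,1)
  WR@(0,4): attacks (0,3) (0,2) (1,4) (2,4) (3,4) (4,4) [ray(0,-1) blocked at (0,2)]
  WQ@(3,3): attacks (3,4) (3,2) (3,1) (4,3) (2,3) (1,3) (0,3) (4,4) (4,2) (2,4) (2,2) (1,1) (0,0) [ray(0,-1) blocked at (3,1); ray(1,-1) blocked at (4,2)]
W attacks (1,4): yes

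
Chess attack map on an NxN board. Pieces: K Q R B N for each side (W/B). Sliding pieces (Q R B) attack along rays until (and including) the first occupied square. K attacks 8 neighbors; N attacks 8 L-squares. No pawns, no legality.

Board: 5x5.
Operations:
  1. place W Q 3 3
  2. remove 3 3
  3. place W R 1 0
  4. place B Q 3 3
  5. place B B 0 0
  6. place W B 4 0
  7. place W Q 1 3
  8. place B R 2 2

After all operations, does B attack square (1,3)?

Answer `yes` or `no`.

Op 1: place WQ@(3,3)
Op 2: remove (3,3)
Op 3: place WR@(1,0)
Op 4: place BQ@(3,3)
Op 5: place BB@(0,0)
Op 6: place WB@(4,0)
Op 7: place WQ@(1,3)
Op 8: place BR@(2,2)
Per-piece attacks for B:
  BB@(0,0): attacks (1,1) (2,2) [ray(1,1) blocked at (2,2)]
  BR@(2,2): attacks (2,3) (2,4) (2,1) (2,0) (3,2) (4,2) (1,2) (0,2)
  BQ@(3,3): attacks (3,4) (3,2) (3,1) (3,0) (4,3) (2,3) (1,3) (4,4) (4,2) (2,4) (2,2) [ray(-1,0) blocked at (1,3); ray(-1,-1) blocked at (2,2)]
B attacks (1,3): yes

Answer: yes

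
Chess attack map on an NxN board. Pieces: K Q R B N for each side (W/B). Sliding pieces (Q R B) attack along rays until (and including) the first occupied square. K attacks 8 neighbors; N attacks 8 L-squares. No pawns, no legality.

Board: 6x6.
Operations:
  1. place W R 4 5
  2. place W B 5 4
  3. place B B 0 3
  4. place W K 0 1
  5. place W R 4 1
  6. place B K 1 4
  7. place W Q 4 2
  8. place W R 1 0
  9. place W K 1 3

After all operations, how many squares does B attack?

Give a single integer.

Op 1: place WR@(4,5)
Op 2: place WB@(5,4)
Op 3: place BB@(0,3)
Op 4: place WK@(0,1)
Op 5: place WR@(4,1)
Op 6: place BK@(1,4)
Op 7: place WQ@(4,2)
Op 8: place WR@(1,0)
Op 9: place WK@(1,3)
Per-piece attacks for B:
  BB@(0,3): attacks (1,4) (1,2) (2,1) (3,0) [ray(1,1) blocked at (1,4)]
  BK@(1,4): attacks (1,5) (1,3) (2,4) (0,4) (2,5) (2,3) (0,5) (0,3)
Union (12 distinct): (0,3) (0,4) (0,5) (1,2) (1,3) (1,4) (1,5) (2,1) (2,3) (2,4) (2,5) (3,0)

Answer: 12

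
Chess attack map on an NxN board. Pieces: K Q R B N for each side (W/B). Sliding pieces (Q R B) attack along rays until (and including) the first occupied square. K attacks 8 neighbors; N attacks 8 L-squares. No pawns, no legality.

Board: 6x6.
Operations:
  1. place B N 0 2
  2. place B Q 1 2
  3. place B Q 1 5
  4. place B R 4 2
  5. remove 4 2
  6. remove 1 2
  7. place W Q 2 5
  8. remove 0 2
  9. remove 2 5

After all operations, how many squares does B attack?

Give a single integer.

Op 1: place BN@(0,2)
Op 2: place BQ@(1,2)
Op 3: place BQ@(1,5)
Op 4: place BR@(4,2)
Op 5: remove (4,2)
Op 6: remove (1,2)
Op 7: place WQ@(2,5)
Op 8: remove (0,2)
Op 9: remove (2,5)
Per-piece attacks for B:
  BQ@(1,5): attacks (1,4) (1,3) (1,2) (1,1) (1,0) (2,5) (3,5) (4,5) (5,5) (0,5) (2,4) (3,3) (4,2) (5,1) (0,4)
Union (15 distinct): (0,4) (0,5) (1,0) (1,1) (1,2) (1,3) (1,4) (2,4) (2,5) (3,3) (3,5) (4,2) (4,5) (5,1) (5,5)

Answer: 15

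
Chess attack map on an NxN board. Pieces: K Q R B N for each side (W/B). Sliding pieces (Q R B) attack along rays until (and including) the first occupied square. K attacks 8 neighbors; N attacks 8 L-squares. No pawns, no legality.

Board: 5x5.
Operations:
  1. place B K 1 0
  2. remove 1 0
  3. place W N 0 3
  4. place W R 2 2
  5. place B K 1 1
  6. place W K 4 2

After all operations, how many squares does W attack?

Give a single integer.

Answer: 14

Derivation:
Op 1: place BK@(1,0)
Op 2: remove (1,0)
Op 3: place WN@(0,3)
Op 4: place WR@(2,2)
Op 5: place BK@(1,1)
Op 6: place WK@(4,2)
Per-piece attacks for W:
  WN@(0,3): attacks (2,4) (1,1) (2,2)
  WR@(2,2): attacks (2,3) (2,4) (2,1) (2,0) (3,2) (4,2) (1,2) (0,2) [ray(1,0) blocked at (4,2)]
  WK@(4,2): attacks (4,3) (4,1) (3,2) (3,3) (3,1)
Union (14 distinct): (0,2) (1,1) (1,2) (2,0) (2,1) (2,2) (2,3) (2,4) (3,1) (3,2) (3,3) (4,1) (4,2) (4,3)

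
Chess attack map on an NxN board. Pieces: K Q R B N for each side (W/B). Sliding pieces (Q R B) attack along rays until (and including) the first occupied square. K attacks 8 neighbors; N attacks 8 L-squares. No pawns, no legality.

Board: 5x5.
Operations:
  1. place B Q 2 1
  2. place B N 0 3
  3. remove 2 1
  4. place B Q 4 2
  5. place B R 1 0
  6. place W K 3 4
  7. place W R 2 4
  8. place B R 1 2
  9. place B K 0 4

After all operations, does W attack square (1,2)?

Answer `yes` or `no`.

Op 1: place BQ@(2,1)
Op 2: place BN@(0,3)
Op 3: remove (2,1)
Op 4: place BQ@(4,2)
Op 5: place BR@(1,0)
Op 6: place WK@(3,4)
Op 7: place WR@(2,4)
Op 8: place BR@(1,2)
Op 9: place BK@(0,4)
Per-piece attacks for W:
  WR@(2,4): attacks (2,3) (2,2) (2,1) (2,0) (3,4) (1,4) (0,4) [ray(1,0) blocked at (3,4); ray(-1,0) blocked at (0,4)]
  WK@(3,4): attacks (3,3) (4,4) (2,4) (4,3) (2,3)
W attacks (1,2): no

Answer: no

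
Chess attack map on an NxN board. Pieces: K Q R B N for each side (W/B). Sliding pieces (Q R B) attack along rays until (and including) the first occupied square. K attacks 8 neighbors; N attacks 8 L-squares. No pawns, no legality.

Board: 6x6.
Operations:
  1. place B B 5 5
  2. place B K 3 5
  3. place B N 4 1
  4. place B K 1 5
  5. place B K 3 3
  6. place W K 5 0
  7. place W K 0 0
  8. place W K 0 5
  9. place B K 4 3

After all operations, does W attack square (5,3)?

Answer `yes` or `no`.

Op 1: place BB@(5,5)
Op 2: place BK@(3,5)
Op 3: place BN@(4,1)
Op 4: place BK@(1,5)
Op 5: place BK@(3,3)
Op 6: place WK@(5,0)
Op 7: place WK@(0,0)
Op 8: place WK@(0,5)
Op 9: place BK@(4,3)
Per-piece attacks for W:
  WK@(0,0): attacks (0,1) (1,0) (1,1)
  WK@(0,5): attacks (0,4) (1,5) (1,4)
  WK@(5,0): attacks (5,1) (4,0) (4,1)
W attacks (5,3): no

Answer: no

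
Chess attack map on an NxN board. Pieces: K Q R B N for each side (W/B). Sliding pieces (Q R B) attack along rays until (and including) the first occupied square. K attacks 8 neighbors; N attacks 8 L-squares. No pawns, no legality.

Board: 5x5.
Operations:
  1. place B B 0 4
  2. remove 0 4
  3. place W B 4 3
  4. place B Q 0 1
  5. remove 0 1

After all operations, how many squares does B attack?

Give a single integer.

Op 1: place BB@(0,4)
Op 2: remove (0,4)
Op 3: place WB@(4,3)
Op 4: place BQ@(0,1)
Op 5: remove (0,1)
Per-piece attacks for B:
Union (0 distinct): (none)

Answer: 0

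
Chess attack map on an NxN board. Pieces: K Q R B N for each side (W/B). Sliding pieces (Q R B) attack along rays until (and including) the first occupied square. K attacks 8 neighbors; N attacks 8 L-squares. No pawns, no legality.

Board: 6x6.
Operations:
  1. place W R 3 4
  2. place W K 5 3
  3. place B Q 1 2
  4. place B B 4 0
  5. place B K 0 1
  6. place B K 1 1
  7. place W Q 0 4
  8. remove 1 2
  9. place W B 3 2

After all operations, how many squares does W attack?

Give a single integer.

Op 1: place WR@(3,4)
Op 2: place WK@(5,3)
Op 3: place BQ@(1,2)
Op 4: place BB@(4,0)
Op 5: place BK@(0,1)
Op 6: place BK@(1,1)
Op 7: place WQ@(0,4)
Op 8: remove (1,2)
Op 9: place WB@(3,2)
Per-piece attacks for W:
  WQ@(0,4): attacks (0,5) (0,3) (0,2) (0,1) (1,4) (2,4) (3,4) (1,5) (1,3) (2,2) (3,1) (4,0) [ray(0,-1) blocked at (0,1); ray(1,0) blocked at (3,4); ray(1,-1) blocked at (4,0)]
  WB@(3,2): attacks (4,3) (5,4) (4,1) (5,0) (2,3) (1,4) (0,5) (2,1) (1,0)
  WR@(3,4): attacks (3,5) (3,3) (3,2) (4,4) (5,4) (2,4) (1,4) (0,4) [ray(0,-1) blocked at (3,2); ray(-1,0) blocked at (0,4)]
  WK@(5,3): attacks (5,4) (5,2) (4,3) (4,4) (4,2)
Union (26 distinct): (0,1) (0,2) (0,3) (0,4) (0,5) (1,0) (1,3) (1,4) (1,5) (2,1) (2,2) (2,3) (2,4) (3,1) (3,2) (3,3) (3,4) (3,5) (4,0) (4,1) (4,2) (4,3) (4,4) (5,0) (5,2) (5,4)

Answer: 26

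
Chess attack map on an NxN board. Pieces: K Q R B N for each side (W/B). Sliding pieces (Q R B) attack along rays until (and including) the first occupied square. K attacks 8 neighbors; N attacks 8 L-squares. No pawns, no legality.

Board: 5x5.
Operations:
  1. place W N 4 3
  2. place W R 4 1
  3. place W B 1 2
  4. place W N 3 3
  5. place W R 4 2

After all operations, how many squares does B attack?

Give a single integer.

Answer: 0

Derivation:
Op 1: place WN@(4,3)
Op 2: place WR@(4,1)
Op 3: place WB@(1,2)
Op 4: place WN@(3,3)
Op 5: place WR@(4,2)
Per-piece attacks for B:
Union (0 distinct): (none)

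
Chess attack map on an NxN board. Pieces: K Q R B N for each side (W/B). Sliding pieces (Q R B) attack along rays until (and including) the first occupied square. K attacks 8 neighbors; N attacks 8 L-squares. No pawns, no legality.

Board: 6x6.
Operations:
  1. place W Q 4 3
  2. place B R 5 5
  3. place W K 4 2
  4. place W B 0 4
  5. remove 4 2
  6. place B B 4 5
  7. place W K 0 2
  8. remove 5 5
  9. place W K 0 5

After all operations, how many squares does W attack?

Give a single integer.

Op 1: place WQ@(4,3)
Op 2: place BR@(5,5)
Op 3: place WK@(4,2)
Op 4: place WB@(0,4)
Op 5: remove (4,2)
Op 6: place BB@(4,5)
Op 7: place WK@(0,2)
Op 8: remove (5,5)
Op 9: place WK@(0,5)
Per-piece attacks for W:
  WK@(0,2): attacks (0,3) (0,1) (1,2) (1,3) (1,1)
  WB@(0,4): attacks (1,5) (1,3) (2,2) (3,1) (4,0)
  WK@(0,5): attacks (0,4) (1,5) (1,4)
  WQ@(4,3): attacks (4,4) (4,5) (4,2) (4,1) (4,0) (5,3) (3,3) (2,3) (1,3) (0,3) (5,4) (5,2) (3,4) (2,5) (3,2) (2,1) (1,0) [ray(0,1) blocked at (4,5)]
Union (25 distinct): (0,1) (0,3) (0,4) (1,0) (1,1) (1,2) (1,3) (1,4) (1,5) (2,1) (2,2) (2,3) (2,5) (3,1) (3,2) (3,3) (3,4) (4,0) (4,1) (4,2) (4,4) (4,5) (5,2) (5,3) (5,4)

Answer: 25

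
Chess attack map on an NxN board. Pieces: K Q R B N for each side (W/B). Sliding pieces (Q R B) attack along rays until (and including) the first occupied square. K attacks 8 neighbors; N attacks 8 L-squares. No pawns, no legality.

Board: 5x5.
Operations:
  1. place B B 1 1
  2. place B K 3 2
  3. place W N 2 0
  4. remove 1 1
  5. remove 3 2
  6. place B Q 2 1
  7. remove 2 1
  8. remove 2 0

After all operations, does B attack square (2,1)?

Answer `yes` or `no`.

Op 1: place BB@(1,1)
Op 2: place BK@(3,2)
Op 3: place WN@(2,0)
Op 4: remove (1,1)
Op 5: remove (3,2)
Op 6: place BQ@(2,1)
Op 7: remove (2,1)
Op 8: remove (2,0)
Per-piece attacks for B:
B attacks (2,1): no

Answer: no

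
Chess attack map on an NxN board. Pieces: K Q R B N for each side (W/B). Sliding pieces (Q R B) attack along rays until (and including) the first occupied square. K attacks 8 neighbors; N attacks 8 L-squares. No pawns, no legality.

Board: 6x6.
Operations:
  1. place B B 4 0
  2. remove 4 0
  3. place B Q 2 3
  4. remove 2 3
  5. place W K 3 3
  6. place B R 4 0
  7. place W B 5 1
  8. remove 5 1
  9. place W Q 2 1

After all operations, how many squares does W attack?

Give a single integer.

Answer: 20

Derivation:
Op 1: place BB@(4,0)
Op 2: remove (4,0)
Op 3: place BQ@(2,3)
Op 4: remove (2,3)
Op 5: place WK@(3,3)
Op 6: place BR@(4,0)
Op 7: place WB@(5,1)
Op 8: remove (5,1)
Op 9: place WQ@(2,1)
Per-piece attacks for W:
  WQ@(2,1): attacks (2,2) (2,3) (2,4) (2,5) (2,0) (3,1) (4,1) (5,1) (1,1) (0,1) (3,2) (4,3) (5,4) (3,0) (1,2) (0,3) (1,0)
  WK@(3,3): attacks (3,4) (3,2) (4,3) (2,3) (4,4) (4,2) (2,4) (2,2)
Union (20 distinct): (0,1) (0,3) (1,0) (1,1) (1,2) (2,0) (2,2) (2,3) (2,4) (2,5) (3,0) (3,1) (3,2) (3,4) (4,1) (4,2) (4,3) (4,4) (5,1) (5,4)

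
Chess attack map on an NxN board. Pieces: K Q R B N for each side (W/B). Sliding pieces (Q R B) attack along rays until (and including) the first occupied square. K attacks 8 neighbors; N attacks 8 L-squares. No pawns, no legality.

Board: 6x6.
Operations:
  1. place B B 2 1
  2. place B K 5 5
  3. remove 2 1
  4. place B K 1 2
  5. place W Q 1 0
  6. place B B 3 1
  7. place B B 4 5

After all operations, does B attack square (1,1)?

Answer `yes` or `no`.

Op 1: place BB@(2,1)
Op 2: place BK@(5,5)
Op 3: remove (2,1)
Op 4: place BK@(1,2)
Op 5: place WQ@(1,0)
Op 6: place BB@(3,1)
Op 7: place BB@(4,5)
Per-piece attacks for B:
  BK@(1,2): attacks (1,3) (1,1) (2,2) (0,2) (2,3) (2,1) (0,3) (0,1)
  BB@(3,1): attacks (4,2) (5,3) (4,0) (2,2) (1,3) (0,4) (2,0)
  BB@(4,5): attacks (5,4) (3,4) (2,3) (1,2) [ray(-1,-1) blocked at (1,2)]
  BK@(5,5): attacks (5,4) (4,5) (4,4)
B attacks (1,1): yes

Answer: yes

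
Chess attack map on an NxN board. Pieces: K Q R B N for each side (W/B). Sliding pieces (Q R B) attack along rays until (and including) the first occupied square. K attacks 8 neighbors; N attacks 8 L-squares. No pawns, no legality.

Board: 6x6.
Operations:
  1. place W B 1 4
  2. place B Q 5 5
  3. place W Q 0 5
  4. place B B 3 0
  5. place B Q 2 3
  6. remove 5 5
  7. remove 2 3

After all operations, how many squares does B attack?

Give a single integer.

Op 1: place WB@(1,4)
Op 2: place BQ@(5,5)
Op 3: place WQ@(0,5)
Op 4: place BB@(3,0)
Op 5: place BQ@(2,3)
Op 6: remove (5,5)
Op 7: remove (2,3)
Per-piece attacks for B:
  BB@(3,0): attacks (4,1) (5,2) (2,1) (1,2) (0,3)
Union (5 distinct): (0,3) (1,2) (2,1) (4,1) (5,2)

Answer: 5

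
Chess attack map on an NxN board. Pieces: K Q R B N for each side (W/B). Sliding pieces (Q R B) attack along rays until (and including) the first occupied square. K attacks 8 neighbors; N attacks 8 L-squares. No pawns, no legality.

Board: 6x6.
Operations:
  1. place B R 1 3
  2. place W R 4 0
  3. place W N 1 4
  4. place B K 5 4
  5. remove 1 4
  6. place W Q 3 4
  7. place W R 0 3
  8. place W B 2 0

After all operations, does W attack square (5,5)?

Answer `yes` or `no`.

Op 1: place BR@(1,3)
Op 2: place WR@(4,0)
Op 3: place WN@(1,4)
Op 4: place BK@(5,4)
Op 5: remove (1,4)
Op 6: place WQ@(3,4)
Op 7: place WR@(0,3)
Op 8: place WB@(2,0)
Per-piece attacks for W:
  WR@(0,3): attacks (0,4) (0,5) (0,2) (0,1) (0,0) (1,3) [ray(1,0) blocked at (1,3)]
  WB@(2,0): attacks (3,1) (4,2) (5,3) (1,1) (0,2)
  WQ@(3,4): attacks (3,5) (3,3) (3,2) (3,1) (3,0) (4,4) (5,4) (2,4) (1,4) (0,4) (4,5) (4,3) (5,2) (2,5) (2,3) (1,2) (0,1) [ray(1,0) blocked at (5,4)]
  WR@(4,0): attacks (4,1) (4,2) (4,3) (4,4) (4,5) (5,0) (3,0) (2,0) [ray(-1,0) blocked at (2,0)]
W attacks (5,5): no

Answer: no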